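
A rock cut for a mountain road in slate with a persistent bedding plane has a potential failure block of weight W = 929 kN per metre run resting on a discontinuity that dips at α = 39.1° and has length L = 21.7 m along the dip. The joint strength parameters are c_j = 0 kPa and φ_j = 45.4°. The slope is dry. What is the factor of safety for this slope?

Resolving the block weight along and normal to the plane and applying the Mohr–Coulomb strength on the joint:
N' = W cosα = 929·cos39.1° = 720.9 kN/m
Driving force T = W sinα = 929·sin39.1° = 585.9 kN/m
Resisting force R = c_j·L + N'·tanφ_j = 0·21.7 + 720.9·tan45.4° = 0.0 + 731.1 = 731.1 kN/m
FS = R / T = 731.1 / 585.9 = 1.248

FS = 1.25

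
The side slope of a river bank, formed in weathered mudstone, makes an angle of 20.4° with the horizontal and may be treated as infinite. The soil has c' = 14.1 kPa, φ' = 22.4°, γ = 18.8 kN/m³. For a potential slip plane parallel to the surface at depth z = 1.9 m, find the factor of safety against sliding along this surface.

FS = 2.32

For an infinite slope with a slip plane parallel to the surface (no pore pressure): FS = [c' + γz cos²β tanφ'] / [γz sinβ cosβ].
γz = 18.8·1.9 = 35.72 kN/m²
Numerator = 14.1 + 35.72·cos²20.4°·tan22.4° = 14.1 + 35.72·0.8785·0.4122 = 27.034 kPa
Denominator = 35.72·sin20.4°·cos20.4° = 35.72·0.3486·0.9373 = 11.670 kPa
FS = 27.034 / 11.670 = 2.317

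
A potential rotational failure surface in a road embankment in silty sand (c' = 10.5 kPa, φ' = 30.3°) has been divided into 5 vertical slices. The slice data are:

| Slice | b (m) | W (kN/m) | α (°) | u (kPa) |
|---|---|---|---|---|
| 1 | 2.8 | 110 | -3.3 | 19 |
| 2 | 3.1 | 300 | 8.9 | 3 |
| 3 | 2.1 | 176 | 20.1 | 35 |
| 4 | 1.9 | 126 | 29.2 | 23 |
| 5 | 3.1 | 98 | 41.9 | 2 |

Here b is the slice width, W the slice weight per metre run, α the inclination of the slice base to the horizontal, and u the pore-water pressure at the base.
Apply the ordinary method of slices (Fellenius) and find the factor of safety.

Ordinary method of slices: FS = Σ[c'·Δl_i + (W_i cosα_i − u_i·Δl_i)·tanφ'] / Σ W_i sinα_i, with Δl_i = b_i / cosα_i.
Slice 1: Δl = 2.8/cos(-3.3°) = 2.805 m; N'_1 = 110·cos(-3.3°) − 19·2.805 = 56.5; c'Δl = 29.45; W sinα = -6.3
Slice 2: Δl = 3.1/cos8.9° = 3.138 m; N'_2 = 300·cos8.9° − 3·3.138 = 287.0; c'Δl = 32.95; W sinα = 46.4
Slice 3: Δl = 2.1/cos20.1° = 2.236 m; N'_3 = 176·cos20.1° − 35·2.236 = 87.0; c'Δl = 23.48; W sinα = 60.5
Slice 4: Δl = 1.9/cos29.2° = 2.177 m; N'_4 = 126·cos29.2° − 23·2.177 = 59.9; c'Δl = 22.85; W sinα = 61.5
Slice 5: Δl = 3.1/cos41.9° = 4.165 m; N'_5 = 98·cos41.9° − 2·4.165 = 64.6; c'Δl = 43.73; W sinα = 65.4
Σc'Δl = 152.5 kN/m; ΣN' = 555.1 kN/m; ΣW sinα = 227.5 kN/m
Resisting = 152.5 + 555.1·tan30.3° = 152.5 + 324.3 = 476.8 kN/m
FS = 476.8 / 227.5 = 2.096

FS = 2.10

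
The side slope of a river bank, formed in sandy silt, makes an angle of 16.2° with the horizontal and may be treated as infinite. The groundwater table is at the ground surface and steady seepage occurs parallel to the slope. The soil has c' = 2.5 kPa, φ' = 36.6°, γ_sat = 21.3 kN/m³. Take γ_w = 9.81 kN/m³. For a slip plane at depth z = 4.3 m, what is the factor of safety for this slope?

FS = 1.48

With seepage parallel to the slope and the water table at the surface, the effective normal stress on the slip plane uses the buoyant unit weight γ' = γ_sat − γ_w while the driving shear stress uses γ_sat:
FS = [c' + γ' z cos²β tanφ'] / [γ_sat z sinβ cosβ]
γ' = 21.3 − 9.81 = 11.49 kN/m³
Numerator = 2.5 + 11.49·4.3·cos²16.2°·tan36.6° = 2.5 + 11.49·4.3·0.9222·0.7427 = 36.337 kPa
Denominator = 21.3·4.3·sin16.2°·cos16.2° = 21.3·4.3·0.2790·0.9603 = 24.538 kPa
FS = 36.337 / 24.538 = 1.481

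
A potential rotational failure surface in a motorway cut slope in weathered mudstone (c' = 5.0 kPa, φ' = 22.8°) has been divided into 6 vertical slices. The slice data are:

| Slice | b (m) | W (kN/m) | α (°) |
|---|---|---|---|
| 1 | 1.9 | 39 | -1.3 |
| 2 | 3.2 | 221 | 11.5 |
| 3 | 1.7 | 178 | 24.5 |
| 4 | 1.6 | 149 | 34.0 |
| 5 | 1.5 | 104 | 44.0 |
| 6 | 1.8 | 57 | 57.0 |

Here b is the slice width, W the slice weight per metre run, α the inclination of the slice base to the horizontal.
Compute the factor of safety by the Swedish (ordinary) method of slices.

FS = 1.07

Ordinary method of slices: FS = Σ[c'·Δl_i + (W_i cosα_i)·tanφ'] / Σ W_i sinα_i, with Δl_i = b_i / cosα_i.
Slice 1: Δl = 1.9/cos(-1.3°) = 1.900 m; N'_1 = 39·cos(-1.3°) = 39.0; c'Δl = 9.50; W sinα = -0.9
Slice 2: Δl = 3.2/cos11.5° = 3.266 m; N'_2 = 221·cos11.5° = 216.6; c'Δl = 16.33; W sinα = 44.1
Slice 3: Δl = 1.7/cos24.5° = 1.868 m; N'_3 = 178·cos24.5° = 162.0; c'Δl = 9.34; W sinα = 73.8
Slice 4: Δl = 1.6/cos34.0° = 1.930 m; N'_4 = 149·cos34.0° = 123.5; c'Δl = 9.65; W sinα = 83.3
Slice 5: Δl = 1.5/cos44.0° = 2.085 m; N'_5 = 104·cos44.0° = 74.8; c'Δl = 10.43; W sinα = 72.2
Slice 6: Δl = 1.8/cos57.0° = 3.305 m; N'_6 = 57·cos57.0° = 31.0; c'Δl = 16.52; W sinα = 47.8
Σc'Δl = 71.8 kN/m; ΣN' = 646.9 kN/m; ΣW sinα = 320.4 kN/m
Resisting = 71.8 + 646.9·tan22.8° = 71.8 + 271.9 = 343.7 kN/m
FS = 343.7 / 320.4 = 1.073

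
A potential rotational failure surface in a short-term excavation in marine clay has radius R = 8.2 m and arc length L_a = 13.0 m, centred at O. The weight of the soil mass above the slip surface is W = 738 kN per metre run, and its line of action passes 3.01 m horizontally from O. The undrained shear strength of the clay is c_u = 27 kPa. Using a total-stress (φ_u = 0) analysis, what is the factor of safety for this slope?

Taking moments about the centre O, the resisting moment is provided by the undrained shear strength acting along the arc:
M_R = c_u·L_a·R = 27·13.00·8.2 = 2878.2 kN·m/m
M_D = W·d = 738·3.01 = 2221.4 kN·m/m
FS = M_R / M_D = 2878.2 / 2221.4 = 1.296

FS = 1.30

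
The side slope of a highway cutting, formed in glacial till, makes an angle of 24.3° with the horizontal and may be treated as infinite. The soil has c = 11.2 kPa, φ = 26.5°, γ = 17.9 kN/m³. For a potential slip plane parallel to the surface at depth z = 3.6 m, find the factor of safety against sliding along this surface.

FS = 1.57

For an infinite slope with a slip plane parallel to the surface (no pore pressure): FS = [c + γz cos²β tanφ] / [γz sinβ cosβ].
γz = 17.9·3.6 = 64.44 kN/m²
Numerator = 11.2 + 64.44·cos²24.3°·tan26.5° = 11.2 + 64.44·0.8307·0.4986 = 37.888 kPa
Denominator = 64.44·sin24.3°·cos24.3° = 64.44·0.4115·0.9114 = 24.169 kPa
FS = 37.888 / 24.169 = 1.568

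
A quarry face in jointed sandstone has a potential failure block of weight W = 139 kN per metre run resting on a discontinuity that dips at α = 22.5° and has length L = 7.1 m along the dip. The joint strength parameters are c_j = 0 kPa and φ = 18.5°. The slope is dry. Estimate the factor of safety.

FS = 0.81

Resolving the block weight along and normal to the plane and applying the Mohr–Coulomb strength on the joint:
N' = W cosα = 139·cos22.5° = 128.4 kN/m
Driving force T = W sinα = 139·sin22.5° = 53.2 kN/m
Resisting force R = c_j·L + N'·tanφ = 0·7.1 + 128.4·tan18.5° = 0.0 + 43.0 = 43.0 kN/m
FS = R / T = 43.0 / 53.2 = 0.808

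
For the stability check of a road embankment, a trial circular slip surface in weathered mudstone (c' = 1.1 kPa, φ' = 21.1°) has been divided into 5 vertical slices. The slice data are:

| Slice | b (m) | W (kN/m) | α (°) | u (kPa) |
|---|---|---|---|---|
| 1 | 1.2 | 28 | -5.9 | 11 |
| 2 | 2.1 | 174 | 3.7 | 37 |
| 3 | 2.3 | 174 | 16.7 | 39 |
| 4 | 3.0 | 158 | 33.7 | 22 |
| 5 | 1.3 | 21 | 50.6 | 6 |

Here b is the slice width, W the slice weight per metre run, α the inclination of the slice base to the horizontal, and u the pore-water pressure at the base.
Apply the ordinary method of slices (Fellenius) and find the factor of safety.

FS = 0.64

Ordinary method of slices: FS = Σ[c'·Δl_i + (W_i cosα_i − u_i·Δl_i)·tanφ'] / Σ W_i sinα_i, with Δl_i = b_i / cosα_i.
Slice 1: Δl = 1.2/cos(-5.9°) = 1.206 m; N'_1 = 28·cos(-5.9°) − 11·1.206 = 14.6; c'Δl = 1.33; W sinα = -2.9
Slice 2: Δl = 2.1/cos3.7° = 2.104 m; N'_2 = 174·cos3.7° − 37·2.104 = 95.8; c'Δl = 2.31; W sinα = 11.2
Slice 3: Δl = 2.3/cos16.7° = 2.401 m; N'_3 = 174·cos16.7° − 39·2.401 = 73.0; c'Δl = 2.64; W sinα = 50.0
Slice 4: Δl = 3.0/cos33.7° = 3.606 m; N'_4 = 158·cos33.7° − 22·3.606 = 52.1; c'Δl = 3.97; W sinα = 87.7
Slice 5: Δl = 1.3/cos50.6° = 2.048 m; N'_5 = 21·cos50.6° − 6·2.048 = 1.0; c'Δl = 2.25; W sinα = 16.2
Σc'Δl = 12.5 kN/m; ΣN' = 236.5 kN/m; ΣW sinα = 162.2 kN/m
Resisting = 12.5 + 236.5·tan21.1° = 12.5 + 91.3 = 103.8 kN/m
FS = 103.8 / 162.2 = 0.640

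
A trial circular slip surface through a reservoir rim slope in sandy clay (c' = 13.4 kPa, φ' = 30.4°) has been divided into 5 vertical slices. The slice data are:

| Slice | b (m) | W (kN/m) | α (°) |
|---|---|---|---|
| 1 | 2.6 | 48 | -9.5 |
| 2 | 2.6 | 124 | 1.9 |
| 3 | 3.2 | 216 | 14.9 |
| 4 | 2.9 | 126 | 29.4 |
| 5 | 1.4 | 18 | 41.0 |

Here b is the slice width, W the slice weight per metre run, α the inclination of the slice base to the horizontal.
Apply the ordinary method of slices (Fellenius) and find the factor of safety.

Ordinary method of slices: FS = Σ[c'·Δl_i + (W_i cosα_i)·tanφ'] / Σ W_i sinα_i, with Δl_i = b_i / cosα_i.
Slice 1: Δl = 2.6/cos(-9.5°) = 2.636 m; N'_1 = 48·cos(-9.5°) = 47.3; c'Δl = 35.32; W sinα = -7.9
Slice 2: Δl = 2.6/cos1.9° = 2.601 m; N'_2 = 124·cos1.9° = 123.9; c'Δl = 34.86; W sinα = 4.1
Slice 3: Δl = 3.2/cos14.9° = 3.311 m; N'_3 = 216·cos14.9° = 208.7; c'Δl = 44.37; W sinα = 55.5
Slice 4: Δl = 2.9/cos29.4° = 3.329 m; N'_4 = 126·cos29.4° = 109.8; c'Δl = 44.60; W sinα = 61.9
Slice 5: Δl = 1.4/cos41.0° = 1.855 m; N'_5 = 18·cos41.0° = 13.6; c'Δl = 24.86; W sinα = 11.8
Σc'Δl = 184.0 kN/m; ΣN' = 503.4 kN/m; ΣW sinα = 125.4 kN/m
Resisting = 184.0 + 503.4·tan30.4° = 184.0 + 295.3 = 479.3 kN/m
FS = 479.3 / 125.4 = 3.823

FS = 3.82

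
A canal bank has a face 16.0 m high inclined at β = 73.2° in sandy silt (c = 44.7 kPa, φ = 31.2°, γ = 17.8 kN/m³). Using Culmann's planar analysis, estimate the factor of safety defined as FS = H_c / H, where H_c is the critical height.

H_c = (4c/γ) · sinβ cosφ / [1 − cos(β − φ)]
    = (4·44.7/17.8) · sin73.2°·cos31.2° / [1 − cos42.0°]
    = 10.045 · 0.8189 / 0.2569 = 32.02 m
FS = H_c / H = 32.02 / 16.0 = 2.001

FS = 2.00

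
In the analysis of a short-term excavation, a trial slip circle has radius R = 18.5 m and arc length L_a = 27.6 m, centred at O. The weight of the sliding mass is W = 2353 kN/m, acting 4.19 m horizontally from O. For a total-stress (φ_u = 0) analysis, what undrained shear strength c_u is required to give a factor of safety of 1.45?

FS = c_u·L_a·R / (W·d), so c_u = FS·W·d / (L_a·R).
c_u = 1.45·2353·4.19 / (27.60·18.5) = 14295.7 / 510.60 = 28.00 kPa

c_u = 28.0 kPa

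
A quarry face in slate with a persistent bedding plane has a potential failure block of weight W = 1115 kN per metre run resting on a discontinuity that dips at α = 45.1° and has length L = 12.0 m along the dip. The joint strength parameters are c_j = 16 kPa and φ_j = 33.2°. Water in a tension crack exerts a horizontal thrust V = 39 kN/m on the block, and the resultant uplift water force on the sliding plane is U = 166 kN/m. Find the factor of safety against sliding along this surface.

FS = 0.71

Resolving the block weight along and normal to the plane and applying the Mohr–Coulomb strength on the joint:
N' = W cosα − U − V sinα = 1115·cos45.1° − 166 − 39·sin45.1° = 593.4 kN/m
Driving force T = W sinα + V cosα = 1115·sin45.1° + 39·cos45.1° = 817.3 kN/m
Resisting force R = c_j·L + N'·tanφ_j = 16·12.0 + 593.4·tan33.2° = 192.0 + 388.3 = 580.3 kN/m
FS = R / T = 580.3 / 817.3 = 0.710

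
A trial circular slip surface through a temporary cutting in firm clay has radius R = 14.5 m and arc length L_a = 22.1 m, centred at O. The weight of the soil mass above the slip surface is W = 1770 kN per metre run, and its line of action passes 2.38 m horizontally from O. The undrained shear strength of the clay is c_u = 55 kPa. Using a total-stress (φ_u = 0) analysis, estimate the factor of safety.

FS = 4.18

Taking moments about the centre O, the resisting moment is provided by the undrained shear strength acting along the arc:
M_R = c_u·L_a·R = 55·22.10·14.5 = 17624.8 kN·m/m
M_D = W·d = 1770·2.38 = 4212.6 kN·m/m
FS = M_R / M_D = 17624.8 / 4212.6 = 4.184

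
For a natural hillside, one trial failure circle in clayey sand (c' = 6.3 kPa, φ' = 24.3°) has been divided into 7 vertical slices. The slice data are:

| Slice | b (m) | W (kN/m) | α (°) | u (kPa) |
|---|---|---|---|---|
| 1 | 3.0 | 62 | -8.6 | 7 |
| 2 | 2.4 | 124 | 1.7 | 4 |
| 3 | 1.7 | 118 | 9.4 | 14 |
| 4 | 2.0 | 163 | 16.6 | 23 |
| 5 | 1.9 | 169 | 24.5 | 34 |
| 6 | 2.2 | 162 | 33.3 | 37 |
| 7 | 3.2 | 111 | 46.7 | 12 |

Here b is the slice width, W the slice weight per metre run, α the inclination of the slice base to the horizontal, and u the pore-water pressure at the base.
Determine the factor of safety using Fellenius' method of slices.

FS = 1.14

Ordinary method of slices: FS = Σ[c'·Δl_i + (W_i cosα_i − u_i·Δl_i)·tanφ'] / Σ W_i sinα_i, with Δl_i = b_i / cosα_i.
Slice 1: Δl = 3.0/cos(-8.6°) = 3.034 m; N'_1 = 62·cos(-8.6°) − 7·3.034 = 40.1; c'Δl = 19.11; W sinα = -9.3
Slice 2: Δl = 2.4/cos1.7° = 2.401 m; N'_2 = 124·cos1.7° − 4·2.401 = 114.3; c'Δl = 15.13; W sinα = 3.7
Slice 3: Δl = 1.7/cos9.4° = 1.723 m; N'_3 = 118·cos9.4° − 14·1.723 = 92.3; c'Δl = 10.86; W sinα = 19.3
Slice 4: Δl = 2.0/cos16.6° = 2.087 m; N'_4 = 163·cos16.6° − 23·2.087 = 108.2; c'Δl = 13.15; W sinα = 46.6
Slice 5: Δl = 1.9/cos24.5° = 2.088 m; N'_5 = 169·cos24.5° − 34·2.088 = 82.8; c'Δl = 13.15; W sinα = 70.1
Slice 6: Δl = 2.2/cos33.3° = 2.632 m; N'_6 = 162·cos33.3° − 37·2.632 = 38.0; c'Δl = 16.58; W sinα = 88.9
Slice 7: Δl = 3.2/cos46.7° = 4.666 m; N'_7 = 111·cos46.7° − 12·4.666 = 20.1; c'Δl = 29.40; W sinα = 80.8
Σc'Δl = 117.4 kN/m; ΣN' = 495.8 kN/m; ΣW sinα = 300.1 kN/m
Resisting = 117.4 + 495.8·tan24.3° = 117.4 + 223.9 = 341.3 kN/m
FS = 341.3 / 300.1 = 1.137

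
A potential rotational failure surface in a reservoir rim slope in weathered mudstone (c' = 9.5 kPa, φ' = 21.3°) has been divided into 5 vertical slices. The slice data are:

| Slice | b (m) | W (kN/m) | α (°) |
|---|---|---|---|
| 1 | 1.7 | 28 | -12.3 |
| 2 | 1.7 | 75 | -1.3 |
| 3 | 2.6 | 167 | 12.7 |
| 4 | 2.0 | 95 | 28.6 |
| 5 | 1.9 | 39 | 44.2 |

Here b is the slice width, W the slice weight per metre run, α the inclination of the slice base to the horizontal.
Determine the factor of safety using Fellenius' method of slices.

FS = 2.47

Ordinary method of slices: FS = Σ[c'·Δl_i + (W_i cosα_i)·tanφ'] / Σ W_i sinα_i, with Δl_i = b_i / cosα_i.
Slice 1: Δl = 1.7/cos(-12.3°) = 1.740 m; N'_1 = 28·cos(-12.3°) = 27.4; c'Δl = 16.53; W sinα = -6.0
Slice 2: Δl = 1.7/cos(-1.3°) = 1.700 m; N'_2 = 75·cos(-1.3°) = 75.0; c'Δl = 16.15; W sinα = -1.7
Slice 3: Δl = 2.6/cos12.7° = 2.665 m; N'_3 = 167·cos12.7° = 162.9; c'Δl = 25.32; W sinα = 36.7
Slice 4: Δl = 2.0/cos28.6° = 2.278 m; N'_4 = 95·cos28.6° = 83.4; c'Δl = 21.64; W sinα = 45.5
Slice 5: Δl = 1.9/cos44.2° = 2.650 m; N'_5 = 39·cos44.2° = 28.0; c'Δl = 25.18; W sinα = 27.2
Σc'Δl = 104.8 kN/m; ΣN' = 376.6 kN/m; ΣW sinα = 101.7 kN/m
Resisting = 104.8 + 376.6·tan21.3° = 104.8 + 146.8 = 251.7 kN/m
FS = 251.7 / 101.7 = 2.474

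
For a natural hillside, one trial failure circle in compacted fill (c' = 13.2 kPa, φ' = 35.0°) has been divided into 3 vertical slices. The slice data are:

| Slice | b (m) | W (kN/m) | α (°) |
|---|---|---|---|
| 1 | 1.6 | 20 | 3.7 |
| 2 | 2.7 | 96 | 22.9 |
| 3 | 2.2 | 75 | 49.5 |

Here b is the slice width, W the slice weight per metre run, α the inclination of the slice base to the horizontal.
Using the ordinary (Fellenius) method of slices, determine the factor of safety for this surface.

Ordinary method of slices: FS = Σ[c'·Δl_i + (W_i cosα_i)·tanφ'] / Σ W_i sinα_i, with Δl_i = b_i / cosα_i.
Slice 1: Δl = 1.6/cos3.7° = 1.603 m; N'_1 = 20·cos3.7° = 20.0; c'Δl = 21.16; W sinα = 1.3
Slice 2: Δl = 2.7/cos22.9° = 2.931 m; N'_2 = 96·cos22.9° = 88.4; c'Δl = 38.69; W sinα = 37.4
Slice 3: Δl = 2.2/cos49.5° = 3.387 m; N'_3 = 75·cos49.5° = 48.7; c'Δl = 44.71; W sinα = 57.0
Σc'Δl = 104.6 kN/m; ΣN' = 157.1 kN/m; ΣW sinα = 95.7 kN/m
Resisting = 104.6 + 157.1·tan35.0° = 104.6 + 110.0 = 214.6 kN/m
FS = 214.6 / 95.7 = 2.243

FS = 2.24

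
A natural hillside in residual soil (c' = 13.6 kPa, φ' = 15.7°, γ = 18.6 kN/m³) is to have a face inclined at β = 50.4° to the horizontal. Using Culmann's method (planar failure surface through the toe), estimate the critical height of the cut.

Culmann's analysis gives the critical failure plane at α_cr = (β + φ')/2 = (50.4 + 15.7)/2 = 33.0°, and the critical height
H_c = (4c'/γ) · sinβ cosφ' / [1 − cos(β − φ')]
    = (4·13.6/18.6) · sin50.4°·cos15.7° / [1 − cos(34.7°)]
    = 2.925 · 0.7705·0.9627 / [1 − 0.8221]
    = 2.925 · 0.7418 / 0.1779
    = 12.20 m

H_c = 12.20 m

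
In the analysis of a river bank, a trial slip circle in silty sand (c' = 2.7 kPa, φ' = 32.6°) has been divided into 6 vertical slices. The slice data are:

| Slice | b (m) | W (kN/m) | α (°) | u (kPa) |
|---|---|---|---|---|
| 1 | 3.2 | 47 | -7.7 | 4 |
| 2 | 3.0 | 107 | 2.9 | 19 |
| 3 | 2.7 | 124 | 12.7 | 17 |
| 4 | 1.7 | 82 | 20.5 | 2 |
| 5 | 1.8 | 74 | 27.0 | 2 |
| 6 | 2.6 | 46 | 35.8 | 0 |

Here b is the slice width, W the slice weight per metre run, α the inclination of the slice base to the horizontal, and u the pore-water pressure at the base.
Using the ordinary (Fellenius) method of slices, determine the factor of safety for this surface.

Ordinary method of slices: FS = Σ[c'·Δl_i + (W_i cosα_i − u_i·Δl_i)·tanφ'] / Σ W_i sinα_i, with Δl_i = b_i / cosα_i.
Slice 1: Δl = 3.2/cos(-7.7°) = 3.229 m; N'_1 = 47·cos(-7.7°) − 4·3.229 = 33.7; c'Δl = 8.72; W sinα = -6.3
Slice 2: Δl = 3.0/cos2.9° = 3.004 m; N'_2 = 107·cos2.9° − 19·3.004 = 49.8; c'Δl = 8.11; W sinα = 5.4
Slice 3: Δl = 2.7/cos12.7° = 2.768 m; N'_3 = 124·cos12.7° − 17·2.768 = 73.9; c'Δl = 7.47; W sinα = 27.3
Slice 4: Δl = 1.7/cos20.5° = 1.815 m; N'_4 = 82·cos20.5° − 2·1.815 = 73.2; c'Δl = 4.90; W sinα = 28.7
Slice 5: Δl = 1.8/cos27.0° = 2.020 m; N'_5 = 74·cos27.0° − 2·2.020 = 61.9; c'Δl = 5.45; W sinα = 33.6
Slice 6: Δl = 2.6/cos35.8° = 3.206 m; N'_6 = 46·cos35.8° − 0·3.206 = 37.3; c'Δl = 8.66; W sinα = 26.9
Σc'Δl = 43.3 kN/m; ΣN' = 329.7 kN/m; ΣW sinα = 115.6 kN/m
Resisting = 43.3 + 329.7·tan32.6° = 43.3 + 210.9 = 254.2 kN/m
FS = 254.2 / 115.6 = 2.199

FS = 2.20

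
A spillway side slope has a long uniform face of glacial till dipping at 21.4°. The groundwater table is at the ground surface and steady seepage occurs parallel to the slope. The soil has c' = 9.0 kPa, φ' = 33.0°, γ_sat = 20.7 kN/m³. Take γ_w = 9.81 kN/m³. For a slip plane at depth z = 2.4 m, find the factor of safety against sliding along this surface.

With seepage parallel to the slope and the water table at the surface, the effective normal stress on the slip plane uses the buoyant unit weight γ' = γ_sat − γ_w while the driving shear stress uses γ_sat:
FS = [c' + γ' z cos²β tanφ'] / [γ_sat z sinβ cosβ]
γ' = 20.7 − 9.81 = 10.89 kN/m³
Numerator = 9.0 + 10.89·2.4·cos²21.4°·tan33.0° = 9.0 + 10.89·2.4·0.8669·0.6494 = 23.713 kPa
Denominator = 20.7·2.4·sin21.4°·cos21.4° = 20.7·2.4·0.3649·0.9311 = 16.877 kPa
FS = 23.713 / 16.877 = 1.405

FS = 1.41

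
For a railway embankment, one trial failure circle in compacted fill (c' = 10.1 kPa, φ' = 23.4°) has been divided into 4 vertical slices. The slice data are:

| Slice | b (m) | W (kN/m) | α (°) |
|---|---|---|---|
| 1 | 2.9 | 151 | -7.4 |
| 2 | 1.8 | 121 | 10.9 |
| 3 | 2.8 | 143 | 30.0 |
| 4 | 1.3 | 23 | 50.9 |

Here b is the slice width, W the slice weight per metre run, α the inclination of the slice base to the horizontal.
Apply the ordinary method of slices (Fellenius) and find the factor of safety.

Ordinary method of slices: FS = Σ[c'·Δl_i + (W_i cosα_i)·tanφ'] / Σ W_i sinα_i, with Δl_i = b_i / cosα_i.
Slice 1: Δl = 2.9/cos(-7.4°) = 2.924 m; N'_1 = 151·cos(-7.4°) = 149.7; c'Δl = 29.54; W sinα = -19.4
Slice 2: Δl = 1.8/cos10.9° = 1.833 m; N'_2 = 121·cos10.9° = 118.8; c'Δl = 18.51; W sinα = 22.9
Slice 3: Δl = 2.8/cos30.0° = 3.233 m; N'_3 = 143·cos30.0° = 123.8; c'Δl = 32.65; W sinα = 71.5
Slice 4: Δl = 1.3/cos50.9° = 2.061 m; N'_4 = 23·cos50.9° = 14.5; c'Δl = 20.82; W sinα = 17.8
Σc'Δl = 101.5 kN/m; ΣN' = 406.9 kN/m; ΣW sinα = 92.8 kN/m
Resisting = 101.5 + 406.9·tan23.4° = 101.5 + 176.1 = 277.6 kN/m
FS = 277.6 / 92.8 = 2.992

FS = 2.99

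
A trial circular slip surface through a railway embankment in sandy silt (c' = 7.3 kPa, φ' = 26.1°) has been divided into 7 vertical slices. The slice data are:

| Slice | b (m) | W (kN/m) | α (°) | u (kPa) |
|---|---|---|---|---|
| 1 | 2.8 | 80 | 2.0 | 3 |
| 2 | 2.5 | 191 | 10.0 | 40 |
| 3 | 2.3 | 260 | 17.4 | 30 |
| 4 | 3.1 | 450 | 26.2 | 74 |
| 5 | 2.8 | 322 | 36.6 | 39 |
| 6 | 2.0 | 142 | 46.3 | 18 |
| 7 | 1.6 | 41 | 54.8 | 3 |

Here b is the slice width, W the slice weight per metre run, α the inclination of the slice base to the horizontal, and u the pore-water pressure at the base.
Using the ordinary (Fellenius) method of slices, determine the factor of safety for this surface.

Ordinary method of slices: FS = Σ[c'·Δl_i + (W_i cosα_i − u_i·Δl_i)·tanφ'] / Σ W_i sinα_i, with Δl_i = b_i / cosα_i.
Slice 1: Δl = 2.8/cos2.0° = 2.802 m; N'_1 = 80·cos2.0° − 3·2.802 = 71.5; c'Δl = 20.45; W sinα = 2.8
Slice 2: Δl = 2.5/cos10.0° = 2.539 m; N'_2 = 191·cos10.0° − 40·2.539 = 86.6; c'Δl = 18.53; W sinα = 33.2
Slice 3: Δl = 2.3/cos17.4° = 2.410 m; N'_3 = 260·cos17.4° − 30·2.410 = 175.8; c'Δl = 17.60; W sinα = 77.8
Slice 4: Δl = 3.1/cos26.2° = 3.455 m; N'_4 = 450·cos26.2° − 74·3.455 = 148.1; c'Δl = 25.22; W sinα = 198.7
Slice 5: Δl = 2.8/cos36.6° = 3.488 m; N'_5 = 322·cos36.6° − 39·3.488 = 122.5; c'Δl = 25.46; W sinα = 192.0
Slice 6: Δl = 2.0/cos46.3° = 2.895 m; N'_6 = 142·cos46.3° − 18·2.895 = 46.0; c'Δl = 21.13; W sinα = 102.7
Slice 7: Δl = 1.6/cos54.8° = 2.776 m; N'_7 = 41·cos54.8° − 3·2.776 = 15.3; c'Δl = 20.26; W sinα = 33.5
Σc'Δl = 148.7 kN/m; ΣN' = 665.8 kN/m; ΣW sinα = 640.5 kN/m
Resisting = 148.7 + 665.8·tan26.1° = 148.7 + 326.2 = 474.8 kN/m
FS = 474.8 / 640.5 = 0.741

FS = 0.74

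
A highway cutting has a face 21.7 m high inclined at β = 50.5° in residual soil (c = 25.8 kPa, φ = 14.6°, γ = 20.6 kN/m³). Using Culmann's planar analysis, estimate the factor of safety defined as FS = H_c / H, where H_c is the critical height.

H_c = (4c/γ) · sinβ cosφ / [1 − cos(β − φ)]
    = (4·25.8/20.6) · sin50.5°·cos14.6° / [1 − cos35.9°]
    = 5.010 · 0.7467 / 0.1900 = 19.69 m
FS = H_c / H = 19.69 / 21.7 = 0.907

FS = 0.91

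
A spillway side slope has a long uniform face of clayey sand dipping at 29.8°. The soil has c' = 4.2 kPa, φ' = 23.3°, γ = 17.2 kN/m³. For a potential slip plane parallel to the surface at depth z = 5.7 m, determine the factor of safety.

For an infinite slope with a slip plane parallel to the surface (no pore pressure): FS = [c' + γz cos²β tanφ'] / [γz sinβ cosβ].
γz = 17.2·5.7 = 98.04 kN/m²
Numerator = 4.2 + 98.04·cos²29.8°·tan23.3° = 4.2 + 98.04·0.7530·0.4307 = 35.994 kPa
Denominator = 98.04·sin29.8°·cos29.8° = 98.04·0.4970·0.8678 = 42.280 kPa
FS = 35.994 / 42.280 = 0.851

FS = 0.85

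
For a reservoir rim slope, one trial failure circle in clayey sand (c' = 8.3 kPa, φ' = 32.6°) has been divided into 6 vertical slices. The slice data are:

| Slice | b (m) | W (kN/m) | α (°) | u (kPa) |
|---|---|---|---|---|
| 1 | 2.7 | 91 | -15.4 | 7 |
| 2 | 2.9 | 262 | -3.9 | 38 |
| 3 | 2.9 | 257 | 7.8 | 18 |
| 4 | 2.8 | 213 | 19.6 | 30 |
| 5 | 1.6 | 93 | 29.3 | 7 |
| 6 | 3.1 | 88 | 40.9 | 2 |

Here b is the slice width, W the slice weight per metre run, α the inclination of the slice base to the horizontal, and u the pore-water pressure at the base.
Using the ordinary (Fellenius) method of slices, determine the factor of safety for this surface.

Ordinary method of slices: FS = Σ[c'·Δl_i + (W_i cosα_i − u_i·Δl_i)·tanφ'] / Σ W_i sinα_i, with Δl_i = b_i / cosα_i.
Slice 1: Δl = 2.7/cos(-15.4°) = 2.801 m; N'_1 = 91·cos(-15.4°) − 7·2.801 = 68.1; c'Δl = 23.24; W sinα = -24.2
Slice 2: Δl = 2.9/cos(-3.9°) = 2.907 m; N'_2 = 262·cos(-3.9°) − 38·2.907 = 150.9; c'Δl = 24.13; W sinα = -17.8
Slice 3: Δl = 2.9/cos7.8° = 2.927 m; N'_3 = 257·cos7.8° − 18·2.927 = 201.9; c'Δl = 24.29; W sinα = 34.9
Slice 4: Δl = 2.8/cos19.6° = 2.972 m; N'_4 = 213·cos19.6° − 30·2.972 = 111.5; c'Δl = 24.67; W sinα = 71.5
Slice 5: Δl = 1.6/cos29.3° = 1.835 m; N'_5 = 93·cos29.3° − 7·1.835 = 68.3; c'Δl = 15.23; W sinα = 45.5
Slice 6: Δl = 3.1/cos40.9° = 4.101 m; N'_6 = 88·cos40.9° − 2·4.101 = 58.3; c'Δl = 34.04; W sinα = 57.6
Σc'Δl = 145.6 kN/m; ΣN' = 659.1 kN/m; ΣW sinα = 167.5 kN/m
Resisting = 145.6 + 659.1·tan32.6° = 145.6 + 421.5 = 567.1 kN/m
FS = 567.1 / 167.5 = 3.386

FS = 3.39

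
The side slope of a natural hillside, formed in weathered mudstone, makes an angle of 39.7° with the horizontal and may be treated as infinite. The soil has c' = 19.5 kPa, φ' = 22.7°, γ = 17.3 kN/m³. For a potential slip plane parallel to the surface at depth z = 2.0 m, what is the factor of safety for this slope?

For an infinite slope with a slip plane parallel to the surface (no pore pressure): FS = [c' + γz cos²β tanφ'] / [γz sinβ cosβ].
γz = 17.3·2.0 = 34.60 kN/m²
Numerator = 19.5 + 34.60·cos²39.7°·tan22.7° = 19.5 + 34.60·0.5920·0.4183 = 28.068 kPa
Denominator = 34.60·sin39.7°·cos39.7° = 34.60·0.6388·0.7694 = 17.005 kPa
FS = 28.068 / 17.005 = 1.651

FS = 1.65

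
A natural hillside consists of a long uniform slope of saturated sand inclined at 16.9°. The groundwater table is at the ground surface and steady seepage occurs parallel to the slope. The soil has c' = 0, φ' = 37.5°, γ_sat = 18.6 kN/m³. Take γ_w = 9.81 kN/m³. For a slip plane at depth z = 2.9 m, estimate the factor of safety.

With seepage parallel to the slope and the water table at the surface, the effective normal stress on the slip plane uses the buoyant unit weight γ' = γ_sat − γ_w while the driving shear stress uses γ_sat:
FS = [c' + γ' z cos²β tanφ'] / [γ_sat z sinβ cosβ]
(For c' = 0 this reduces to FS = (γ'/γ_sat)·tanφ'/tanβ.)
γ' = 18.6 − 9.81 = 8.79 kN/m³
Numerator = 0.0 + 8.79·2.9·cos²16.9°·tan37.5° = 0.0 + 8.79·2.9·0.9155·0.7673 = 17.907 kPa
Denominator = 18.6·2.9·sin16.9°·cos16.9° = 18.6·2.9·0.2907·0.9568 = 15.003 kPa
FS = 17.907 / 15.003 = 1.194

FS = 1.19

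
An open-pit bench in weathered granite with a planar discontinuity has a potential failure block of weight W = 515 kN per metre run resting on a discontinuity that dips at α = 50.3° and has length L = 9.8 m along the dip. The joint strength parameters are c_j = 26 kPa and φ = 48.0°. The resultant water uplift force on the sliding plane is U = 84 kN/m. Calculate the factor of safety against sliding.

Resolving the block weight along and normal to the plane and applying the Mohr–Coulomb strength on the joint:
N' = W cosα − U = 515·cos50.3° − 84 = 245.0 kN/m
Driving force T = W sinα = 515·sin50.3° = 396.2 kN/m
Resisting force R = c_j·L + N'·tanφ = 26·9.8 + 245.0·tan48.0° = 254.8 + 272.1 = 526.9 kN/m
FS = R / T = 526.9 / 396.2 = 1.330

FS = 1.33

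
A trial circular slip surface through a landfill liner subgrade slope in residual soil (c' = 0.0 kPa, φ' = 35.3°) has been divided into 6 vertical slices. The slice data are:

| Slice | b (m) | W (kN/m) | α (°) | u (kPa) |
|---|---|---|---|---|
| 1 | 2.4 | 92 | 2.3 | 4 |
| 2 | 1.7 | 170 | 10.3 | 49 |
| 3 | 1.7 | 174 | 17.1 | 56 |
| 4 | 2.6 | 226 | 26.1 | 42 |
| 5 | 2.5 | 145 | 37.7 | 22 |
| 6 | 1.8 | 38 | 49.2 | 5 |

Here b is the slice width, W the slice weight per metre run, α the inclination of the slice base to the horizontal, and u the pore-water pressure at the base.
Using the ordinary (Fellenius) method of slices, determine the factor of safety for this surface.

FS = 0.87

Ordinary method of slices: FS = Σ[c'·Δl_i + (W_i cosα_i − u_i·Δl_i)·tanφ'] / Σ W_i sinα_i, with Δl_i = b_i / cosα_i.
Slice 1: Δl = 2.4/cos2.3° = 2.402 m; N'_1 = 92·cos2.3° − 4·2.402 = 82.3; c'Δl = 0.00; W sinα = 3.7
Slice 2: Δl = 1.7/cos10.3° = 1.728 m; N'_2 = 170·cos10.3° − 49·1.728 = 82.6; c'Δl = 0.00; W sinα = 30.4
Slice 3: Δl = 1.7/cos17.1° = 1.779 m; N'_3 = 174·cos17.1° − 56·1.779 = 66.7; c'Δl = 0.00; W sinα = 51.2
Slice 4: Δl = 2.6/cos26.1° = 2.895 m; N'_4 = 226·cos26.1° − 42·2.895 = 81.4; c'Δl = 0.00; W sinα = 99.4
Slice 5: Δl = 2.5/cos37.7° = 3.160 m; N'_5 = 145·cos37.7° − 22·3.160 = 45.2; c'Δl = 0.00; W sinα = 88.7
Slice 6: Δl = 1.8/cos49.2° = 2.755 m; N'_6 = 38·cos49.2° − 5·2.755 = 11.1; c'Δl = 0.00; W sinα = 28.8
Σc'Δl = 0.0 kN/m; ΣN' = 369.2 kN/m; ΣW sinα = 302.1 kN/m
Resisting = 0.0 + 369.2·tan35.3° = 0.0 + 261.4 = 261.4 kN/m
FS = 261.4 / 302.1 = 0.865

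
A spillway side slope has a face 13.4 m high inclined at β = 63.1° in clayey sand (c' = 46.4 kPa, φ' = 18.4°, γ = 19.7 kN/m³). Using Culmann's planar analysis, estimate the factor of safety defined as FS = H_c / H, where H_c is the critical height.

FS = 2.06

H_c = (4c'/γ) · sinβ cosφ' / [1 − cos(β − φ')]
    = (4·46.4/19.7) · sin63.1°·cos18.4° / [1 − cos44.7°]
    = 9.421 · 0.8462 / 0.2892 = 27.57 m
FS = H_c / H = 27.57 / 13.4 = 2.057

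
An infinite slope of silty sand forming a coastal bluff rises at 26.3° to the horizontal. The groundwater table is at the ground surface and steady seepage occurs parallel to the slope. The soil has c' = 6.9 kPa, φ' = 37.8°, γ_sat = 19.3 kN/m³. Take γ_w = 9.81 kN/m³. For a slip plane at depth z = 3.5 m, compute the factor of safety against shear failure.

FS = 1.03

With seepage parallel to the slope and the water table at the surface, the effective normal stress on the slip plane uses the buoyant unit weight γ' = γ_sat − γ_w while the driving shear stress uses γ_sat:
FS = [c' + γ' z cos²β tanφ'] / [γ_sat z sinβ cosβ]
γ' = 19.3 − 9.81 = 9.49 kN/m³
Numerator = 6.9 + 9.49·3.5·cos²26.3°·tan37.8° = 6.9 + 9.49·3.5·0.8037·0.7757 = 27.606 kPa
Denominator = 19.3·3.5·sin26.3°·cos26.3° = 19.3·3.5·0.4431·0.8965 = 26.831 kPa
FS = 27.606 / 26.831 = 1.029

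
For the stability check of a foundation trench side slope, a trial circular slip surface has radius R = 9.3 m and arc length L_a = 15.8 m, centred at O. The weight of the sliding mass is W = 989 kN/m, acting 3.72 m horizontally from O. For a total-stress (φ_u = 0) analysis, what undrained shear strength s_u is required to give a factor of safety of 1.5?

s_u = 37.6 kPa

FS = s_u·L_a·R / (W·d), so s_u = FS·W·d / (L_a·R).
s_u = 1.5·989·3.72 / (15.80·9.3) = 5518.6 / 146.94 = 37.56 kPa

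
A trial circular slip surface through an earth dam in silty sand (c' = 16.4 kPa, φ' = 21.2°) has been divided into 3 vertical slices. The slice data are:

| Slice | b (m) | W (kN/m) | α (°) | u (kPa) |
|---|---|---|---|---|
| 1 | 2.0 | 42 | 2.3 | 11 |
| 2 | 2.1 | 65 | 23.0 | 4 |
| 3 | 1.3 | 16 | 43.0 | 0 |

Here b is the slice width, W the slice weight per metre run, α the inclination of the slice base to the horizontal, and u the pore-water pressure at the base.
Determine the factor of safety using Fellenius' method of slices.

FS = 3.46

Ordinary method of slices: FS = Σ[c'·Δl_i + (W_i cosα_i − u_i·Δl_i)·tanφ'] / Σ W_i sinα_i, with Δl_i = b_i / cosα_i.
Slice 1: Δl = 2.0/cos2.3° = 2.002 m; N'_1 = 42·cos2.3° − 11·2.002 = 19.9; c'Δl = 32.83; W sinα = 1.7
Slice 2: Δl = 2.1/cos23.0° = 2.281 m; N'_2 = 65·cos23.0° − 4·2.281 = 50.7; c'Δl = 37.41; W sinα = 25.4
Slice 3: Δl = 1.3/cos43.0° = 1.778 m; N'_3 = 16·cos43.0° − 0·1.778 = 11.7; c'Δl = 29.15; W sinα = 10.9
Σc'Δl = 99.4 kN/m; ΣN' = 82.4 kN/m; ΣW sinα = 38.0 kN/m
Resisting = 99.4 + 82.4·tan21.2° = 99.4 + 31.9 = 131.3 kN/m
FS = 131.3 / 38.0 = 3.457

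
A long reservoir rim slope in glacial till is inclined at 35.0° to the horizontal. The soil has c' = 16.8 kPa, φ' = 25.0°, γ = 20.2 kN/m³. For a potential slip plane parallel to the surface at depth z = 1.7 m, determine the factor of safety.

FS = 1.71

For an infinite slope with a slip plane parallel to the surface (no pore pressure): FS = [c' + γz cos²β tanφ'] / [γz sinβ cosβ].
γz = 20.2·1.7 = 34.34 kN/m²
Numerator = 16.8 + 34.34·cos²35.0°·tan25.0° = 16.8 + 34.34·0.6710·0.4663 = 27.545 kPa
Denominator = 34.34·sin35.0°·cos35.0° = 34.34·0.5736·0.8192 = 16.135 kPa
FS = 27.545 / 16.135 = 1.707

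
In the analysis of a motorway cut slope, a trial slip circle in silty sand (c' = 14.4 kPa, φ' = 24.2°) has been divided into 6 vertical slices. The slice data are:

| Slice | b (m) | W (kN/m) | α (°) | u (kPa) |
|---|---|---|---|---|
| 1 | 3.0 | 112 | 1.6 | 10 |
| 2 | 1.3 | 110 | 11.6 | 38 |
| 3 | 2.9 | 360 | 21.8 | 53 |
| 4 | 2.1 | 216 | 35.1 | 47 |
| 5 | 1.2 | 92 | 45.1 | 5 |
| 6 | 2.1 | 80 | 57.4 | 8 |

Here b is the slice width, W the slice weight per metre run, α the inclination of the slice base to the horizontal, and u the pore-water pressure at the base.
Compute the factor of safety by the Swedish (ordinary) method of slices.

FS = 1.01

Ordinary method of slices: FS = Σ[c'·Δl_i + (W_i cosα_i − u_i·Δl_i)·tanφ'] / Σ W_i sinα_i, with Δl_i = b_i / cosα_i.
Slice 1: Δl = 3.0/cos1.6° = 3.001 m; N'_1 = 112·cos1.6° − 10·3.001 = 81.9; c'Δl = 43.22; W sinα = 3.1
Slice 2: Δl = 1.3/cos11.6° = 1.327 m; N'_2 = 110·cos11.6° − 38·1.327 = 57.3; c'Δl = 19.11; W sinα = 22.1
Slice 3: Δl = 2.9/cos21.8° = 3.123 m; N'_3 = 360·cos21.8° − 53·3.123 = 168.7; c'Δl = 44.98; W sinα = 133.7
Slice 4: Δl = 2.1/cos35.1° = 2.567 m; N'_4 = 216·cos35.1° − 47·2.567 = 56.1; c'Δl = 36.96; W sinα = 124.2
Slice 5: Δl = 1.2/cos45.1° = 1.700 m; N'_5 = 92·cos45.1° − 5·1.700 = 56.4; c'Δl = 24.48; W sinα = 65.2
Slice 6: Δl = 2.1/cos57.4° = 3.898 m; N'_6 = 80·cos57.4° − 8·3.898 = 11.9; c'Δl = 56.13; W sinα = 67.4
Σc'Δl = 224.9 kN/m; ΣN' = 432.4 kN/m; ΣW sinα = 415.7 kN/m
Resisting = 224.9 + 432.4·tan24.2° = 224.9 + 194.3 = 419.2 kN/m
FS = 419.2 / 415.7 = 1.008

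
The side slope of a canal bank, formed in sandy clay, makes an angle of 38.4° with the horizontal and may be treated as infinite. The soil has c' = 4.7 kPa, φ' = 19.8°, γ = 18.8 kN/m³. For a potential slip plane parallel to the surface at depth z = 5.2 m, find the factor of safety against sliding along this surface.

FS = 0.55

For an infinite slope with a slip plane parallel to the surface (no pore pressure): FS = [c' + γz cos²β tanφ'] / [γz sinβ cosβ].
γz = 18.8·5.2 = 97.76 kN/m²
Numerator = 4.7 + 97.76·cos²38.4°·tan19.8° = 4.7 + 97.76·0.6142·0.3600 = 26.316 kPa
Denominator = 97.76·sin38.4°·cos38.4° = 97.76·0.6211·0.7837 = 47.589 kPa
FS = 26.316 / 47.589 = 0.553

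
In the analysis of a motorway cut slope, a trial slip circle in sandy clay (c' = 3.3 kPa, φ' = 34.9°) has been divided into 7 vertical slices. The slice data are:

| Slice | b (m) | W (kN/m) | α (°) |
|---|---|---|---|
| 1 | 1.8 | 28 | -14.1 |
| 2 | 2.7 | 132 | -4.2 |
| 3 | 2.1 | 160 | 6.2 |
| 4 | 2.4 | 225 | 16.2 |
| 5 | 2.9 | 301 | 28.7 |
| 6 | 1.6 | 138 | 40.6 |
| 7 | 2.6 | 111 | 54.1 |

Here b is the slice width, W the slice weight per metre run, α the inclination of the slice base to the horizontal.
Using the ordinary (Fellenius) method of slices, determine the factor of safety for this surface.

Ordinary method of slices: FS = Σ[c'·Δl_i + (W_i cosα_i)·tanφ'] / Σ W_i sinα_i, with Δl_i = b_i / cosα_i.
Slice 1: Δl = 1.8/cos(-14.1°) = 1.856 m; N'_1 = 28·cos(-14.1°) = 27.2; c'Δl = 6.12; W sinα = -6.8
Slice 2: Δl = 2.7/cos(-4.2°) = 2.707 m; N'_2 = 132·cos(-4.2°) = 131.6; c'Δl = 8.93; W sinα = -9.7
Slice 3: Δl = 2.1/cos6.2° = 2.112 m; N'_3 = 160·cos6.2° = 159.1; c'Δl = 6.97; W sinα = 17.3
Slice 4: Δl = 2.4/cos16.2° = 2.499 m; N'_4 = 225·cos16.2° = 216.1; c'Δl = 8.25; W sinα = 62.8
Slice 5: Δl = 2.9/cos28.7° = 3.306 m; N'_5 = 301·cos28.7° = 264.0; c'Δl = 10.91; W sinα = 144.5
Slice 6: Δl = 1.6/cos40.6° = 2.107 m; N'_6 = 138·cos40.6° = 104.8; c'Δl = 6.95; W sinα = 89.8
Slice 7: Δl = 2.6/cos54.1° = 4.434 m; N'_7 = 111·cos54.1° = 65.1; c'Δl = 14.63; W sinα = 89.9
Σc'Δl = 62.8 kN/m; ΣN' = 967.8 kN/m; ΣW sinα = 387.8 kN/m
Resisting = 62.8 + 967.8·tan34.9° = 62.8 + 675.2 = 737.9 kN/m
FS = 737.9 / 387.8 = 1.903

FS = 1.90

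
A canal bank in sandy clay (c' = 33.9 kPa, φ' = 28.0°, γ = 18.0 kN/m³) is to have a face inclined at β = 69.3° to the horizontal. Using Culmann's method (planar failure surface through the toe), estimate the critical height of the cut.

H_c = 25.02 m

Culmann's analysis gives the critical failure plane at α_cr = (β + φ')/2 = (69.3 + 28.0)/2 = 48.6°, and the critical height
H_c = (4c'/γ) · sinβ cosφ' / [1 − cos(β − φ')]
    = (4·33.9/18.0) · sin69.3°·cos28.0° / [1 − cos(41.3°)]
    = 7.533 · 0.9354·0.8829 / [1 − 0.7513]
    = 7.533 · 0.8259 / 0.2487
    = 25.02 m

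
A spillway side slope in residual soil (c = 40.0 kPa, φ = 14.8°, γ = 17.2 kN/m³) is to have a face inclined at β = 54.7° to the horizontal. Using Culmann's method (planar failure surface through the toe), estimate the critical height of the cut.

H_c = 31.52 m

Culmann's analysis gives the critical failure plane at α_cr = (β + φ)/2 = (54.7 + 14.8)/2 = 34.8°, and the critical height
H_c = (4c/γ) · sinβ cosφ / [1 − cos(β − φ)]
    = (4·40.0/17.2) · sin54.7°·cos14.8° / [1 − cos(39.9°)]
    = 9.302 · 0.8161·0.9668 / [1 − 0.7672]
    = 9.302 · 0.7891 / 0.2328
    = 31.52 m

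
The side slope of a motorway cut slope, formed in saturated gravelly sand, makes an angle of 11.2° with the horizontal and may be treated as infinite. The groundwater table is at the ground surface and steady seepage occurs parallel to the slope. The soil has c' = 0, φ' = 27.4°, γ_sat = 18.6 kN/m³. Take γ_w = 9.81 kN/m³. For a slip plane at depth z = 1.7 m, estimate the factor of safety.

With seepage parallel to the slope and the water table at the surface, the effective normal stress on the slip plane uses the buoyant unit weight γ' = γ_sat − γ_w while the driving shear stress uses γ_sat:
FS = [c' + γ' z cos²β tanφ'] / [γ_sat z sinβ cosβ]
(For c' = 0 this reduces to FS = (γ'/γ_sat)·tanφ'/tanβ.)
γ' = 18.6 − 9.81 = 8.79 kN/m³
Numerator = 0.0 + 8.79·1.7·cos²11.2°·tan27.4° = 0.0 + 8.79·1.7·0.9623·0.5184 = 7.453 kPa
Denominator = 18.6·1.7·sin11.2°·cos11.2° = 18.6·1.7·0.1942·0.9810 = 6.025 kPa
FS = 7.453 / 6.025 = 1.237

FS = 1.24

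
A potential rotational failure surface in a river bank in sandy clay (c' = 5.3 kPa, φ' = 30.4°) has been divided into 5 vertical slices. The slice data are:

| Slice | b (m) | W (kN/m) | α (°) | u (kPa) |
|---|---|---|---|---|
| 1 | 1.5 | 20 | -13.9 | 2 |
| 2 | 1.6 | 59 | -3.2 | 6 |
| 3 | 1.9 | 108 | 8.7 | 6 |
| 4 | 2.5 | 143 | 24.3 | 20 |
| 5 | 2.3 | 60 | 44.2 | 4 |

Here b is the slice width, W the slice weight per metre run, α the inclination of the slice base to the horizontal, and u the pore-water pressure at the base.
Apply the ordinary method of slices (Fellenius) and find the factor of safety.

Ordinary method of slices: FS = Σ[c'·Δl_i + (W_i cosα_i − u_i·Δl_i)·tanφ'] / Σ W_i sinα_i, with Δl_i = b_i / cosα_i.
Slice 1: Δl = 1.5/cos(-13.9°) = 1.545 m; N'_1 = 20·cos(-13.9°) − 2·1.545 = 16.3; c'Δl = 8.19; W sinα = -4.8
Slice 2: Δl = 1.6/cos(-3.2°) = 1.602 m; N'_2 = 59·cos(-3.2°) − 6·1.602 = 49.3; c'Δl = 8.49; W sinα = -3.3
Slice 3: Δl = 1.9/cos8.7° = 1.922 m; N'_3 = 108·cos8.7° − 6·1.922 = 95.2; c'Δl = 10.19; W sinα = 16.3
Slice 4: Δl = 2.5/cos24.3° = 2.743 m; N'_4 = 143·cos24.3° − 20·2.743 = 75.5; c'Δl = 14.54; W sinα = 58.8
Slice 5: Δl = 2.3/cos44.2° = 3.208 m; N'_5 = 60·cos44.2° − 4·3.208 = 30.2; c'Δl = 17.00; W sinα = 41.8
Σc'Δl = 58.4 kN/m; ΣN' = 266.5 kN/m; ΣW sinα = 108.9 kN/m
Resisting = 58.4 + 266.5·tan30.4° = 58.4 + 156.4 = 214.8 kN/m
FS = 214.8 / 108.9 = 1.972

FS = 1.97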